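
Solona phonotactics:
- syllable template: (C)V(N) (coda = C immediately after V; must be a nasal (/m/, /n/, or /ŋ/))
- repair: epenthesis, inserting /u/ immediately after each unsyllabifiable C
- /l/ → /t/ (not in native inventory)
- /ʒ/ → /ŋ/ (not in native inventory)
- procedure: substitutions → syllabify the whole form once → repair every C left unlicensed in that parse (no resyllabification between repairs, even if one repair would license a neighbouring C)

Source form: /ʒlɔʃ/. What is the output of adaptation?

ŋutɔʃu

Substitution: /ʒ/ → /ŋ/, /l/ → /t/, giving /ŋtɔʃ/.
Syllabifying with onset maximization leaves /ŋ/, /ʃ/ stranded (only a nasal (/m/, /n/, or /ŋ/) is licensed in coda position; onsets are limited to one consonant).
Inserting the epenthetic vowel yields /ŋ/ → /ŋu/, /ʃ/ → /ʃu/.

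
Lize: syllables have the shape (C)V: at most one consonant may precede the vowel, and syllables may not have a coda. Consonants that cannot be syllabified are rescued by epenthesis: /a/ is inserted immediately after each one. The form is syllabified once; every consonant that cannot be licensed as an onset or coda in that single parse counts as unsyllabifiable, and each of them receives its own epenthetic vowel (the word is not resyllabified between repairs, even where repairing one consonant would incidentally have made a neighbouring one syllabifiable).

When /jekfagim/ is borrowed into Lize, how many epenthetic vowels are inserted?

The unsyllabifiable consonants are /k/, /m/; each receives one epenthetic vowel.

2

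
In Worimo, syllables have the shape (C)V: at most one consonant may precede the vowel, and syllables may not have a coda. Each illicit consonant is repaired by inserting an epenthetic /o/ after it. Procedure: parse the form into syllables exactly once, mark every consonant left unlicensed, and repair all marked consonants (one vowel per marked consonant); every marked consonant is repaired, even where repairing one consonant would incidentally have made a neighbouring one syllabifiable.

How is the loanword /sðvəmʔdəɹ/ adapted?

soðovəmoʔodəɹo

Syllabifying with onset maximization leaves /s/, /ð/, /m/, /ʔ/, /ɹ/ stranded (no codas are permitted; onsets are limited to one consonant).
Epenthesis after each stranded consonant: /s/ → /so/, /ð/ → /ðo/, /m/ → /mo/, /ʔ/ → /ʔo/, /ɹ/ → /ɹo/.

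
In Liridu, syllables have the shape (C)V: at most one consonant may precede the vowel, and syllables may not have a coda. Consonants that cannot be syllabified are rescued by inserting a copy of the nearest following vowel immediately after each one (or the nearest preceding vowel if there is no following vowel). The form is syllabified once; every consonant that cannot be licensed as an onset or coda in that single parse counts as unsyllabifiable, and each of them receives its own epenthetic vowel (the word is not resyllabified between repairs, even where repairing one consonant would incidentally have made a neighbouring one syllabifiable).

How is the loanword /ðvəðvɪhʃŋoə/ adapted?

ðəvəðɪvɪhoʃoŋoə

Under (C)V, the unsyllabifiable consonants are /ð/, /ð/, /h/, /ʃ/ (no codas are permitted; onsets are limited to one consonant).
Each unlicensed consonant becomes the onset of a new syllable: /ð/ → /ðə/, /ð/ → /ðɪ/, /h/ → /ho/, /ʃ/ → /ʃo/.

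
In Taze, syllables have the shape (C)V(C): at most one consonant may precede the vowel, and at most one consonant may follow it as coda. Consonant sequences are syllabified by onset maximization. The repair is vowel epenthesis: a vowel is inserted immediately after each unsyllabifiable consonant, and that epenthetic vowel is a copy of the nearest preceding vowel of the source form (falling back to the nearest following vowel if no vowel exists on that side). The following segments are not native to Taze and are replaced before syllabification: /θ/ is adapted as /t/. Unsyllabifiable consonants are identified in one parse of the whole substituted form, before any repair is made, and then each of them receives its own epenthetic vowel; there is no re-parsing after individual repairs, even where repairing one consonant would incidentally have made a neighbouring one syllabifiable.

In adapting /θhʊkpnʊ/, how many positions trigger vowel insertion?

After substitution the input is /thʊkpnʊ/.
The unsyllabifiable consonants are /t/, /p/; each receives one epenthetic vowel.

2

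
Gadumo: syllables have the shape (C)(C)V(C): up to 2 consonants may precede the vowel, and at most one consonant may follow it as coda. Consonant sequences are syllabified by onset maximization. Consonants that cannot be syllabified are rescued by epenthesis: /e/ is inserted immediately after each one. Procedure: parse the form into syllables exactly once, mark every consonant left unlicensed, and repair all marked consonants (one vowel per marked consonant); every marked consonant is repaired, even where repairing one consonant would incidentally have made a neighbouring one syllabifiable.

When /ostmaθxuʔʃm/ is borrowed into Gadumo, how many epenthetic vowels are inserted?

The unsyllabifiable consonants are /ʃ/, /m/; each receives one epenthetic vowel.

2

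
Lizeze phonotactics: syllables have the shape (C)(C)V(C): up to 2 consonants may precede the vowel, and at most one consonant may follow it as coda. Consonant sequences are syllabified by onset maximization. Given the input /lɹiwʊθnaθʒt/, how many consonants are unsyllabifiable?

2

The consonants /ʒ/, /t/ cannot be parsed into a legal (C)(C)V(C) syllable (at most one coda consonant is licensed; onsets may contain at most 2 consonants).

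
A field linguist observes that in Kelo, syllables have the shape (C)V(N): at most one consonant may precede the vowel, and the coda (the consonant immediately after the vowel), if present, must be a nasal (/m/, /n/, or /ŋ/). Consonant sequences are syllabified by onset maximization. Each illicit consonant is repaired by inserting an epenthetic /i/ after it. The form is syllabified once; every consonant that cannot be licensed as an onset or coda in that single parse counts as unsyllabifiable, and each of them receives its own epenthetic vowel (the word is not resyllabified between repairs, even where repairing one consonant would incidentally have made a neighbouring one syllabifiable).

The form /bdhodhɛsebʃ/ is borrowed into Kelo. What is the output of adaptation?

Under (C)V(N), the unsyllabifiable consonants are /b/, /d/, /d/, /b/, /ʃ/ (only a nasal (/m/, /n/, or /ŋ/) is licensed in coda position; onsets are limited to one consonant).
Epenthesis after each stranded consonant: /b/ → /bi/, /d/ → /di/, /d/ → /di/, /b/ → /bi/, /ʃ/ → /ʃi/.

bidihodihɛsebiʃi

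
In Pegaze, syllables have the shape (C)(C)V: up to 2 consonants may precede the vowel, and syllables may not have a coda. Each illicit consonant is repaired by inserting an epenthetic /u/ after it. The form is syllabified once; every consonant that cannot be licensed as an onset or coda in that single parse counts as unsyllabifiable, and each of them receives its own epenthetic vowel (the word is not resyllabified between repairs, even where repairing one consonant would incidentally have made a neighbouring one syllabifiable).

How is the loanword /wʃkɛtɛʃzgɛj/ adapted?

Syllabifying with onset maximization leaves /w/, /ʃ/, /j/ stranded (no codas are permitted; onsets may contain at most 2 consonants).
Inserting the epenthetic vowel yields /w/ → /wu/, /ʃ/ → /ʃu/, /j/ → /ju/.

wuʃkɛtɛʃuzgɛju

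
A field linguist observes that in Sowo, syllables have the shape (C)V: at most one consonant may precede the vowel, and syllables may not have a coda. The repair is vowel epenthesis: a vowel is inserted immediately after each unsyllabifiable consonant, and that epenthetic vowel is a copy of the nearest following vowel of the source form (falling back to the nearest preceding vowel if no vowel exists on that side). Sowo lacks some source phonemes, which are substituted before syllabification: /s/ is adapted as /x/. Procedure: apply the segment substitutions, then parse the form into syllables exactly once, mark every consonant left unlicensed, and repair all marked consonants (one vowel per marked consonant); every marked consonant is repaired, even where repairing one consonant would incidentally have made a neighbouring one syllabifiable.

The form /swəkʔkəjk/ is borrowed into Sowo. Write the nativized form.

xəwəkəʔəkəjəkə

Substitution: /s/ → /x/, giving /xwəkʔkəjk/.
Syllabifying with onset maximization leaves /x/, /k/, /ʔ/, /j/, /k/ stranded (no codas are permitted; onsets are limited to one consonant).
Epenthesis after each stranded consonant: /x/ → /xə/, /k/ → /kə/, /ʔ/ → /ʔə/, /j/ → /jə/, /k/ → /kə/.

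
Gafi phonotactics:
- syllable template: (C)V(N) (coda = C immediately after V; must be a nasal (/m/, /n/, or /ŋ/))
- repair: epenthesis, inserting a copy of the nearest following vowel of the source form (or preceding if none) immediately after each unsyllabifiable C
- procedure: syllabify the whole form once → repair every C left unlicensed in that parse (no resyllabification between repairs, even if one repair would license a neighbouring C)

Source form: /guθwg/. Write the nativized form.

Syllabifying with onset maximization leaves /θ/, /w/, /g/ stranded (only a nasal (/m/, /n/, or /ŋ/) is licensed in coda position; onsets are limited to one consonant).
Epenthesis after each stranded consonant: /θ/ → /θu/, /w/ → /wu/, /g/ → /gu/.

guθuwugu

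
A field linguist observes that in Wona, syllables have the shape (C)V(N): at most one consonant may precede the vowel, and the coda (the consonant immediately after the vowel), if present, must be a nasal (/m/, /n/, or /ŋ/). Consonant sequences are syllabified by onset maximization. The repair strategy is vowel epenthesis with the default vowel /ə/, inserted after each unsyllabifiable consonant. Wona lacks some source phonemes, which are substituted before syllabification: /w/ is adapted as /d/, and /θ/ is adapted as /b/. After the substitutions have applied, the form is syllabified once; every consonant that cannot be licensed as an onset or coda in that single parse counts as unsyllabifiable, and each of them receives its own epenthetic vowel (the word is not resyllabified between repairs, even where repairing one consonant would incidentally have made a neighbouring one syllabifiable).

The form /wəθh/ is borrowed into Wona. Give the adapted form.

Substitution: /w/ → /d/, /θ/ → /b/, giving /dəbh/.
Syllabifying with onset maximization leaves /b/, /h/ stranded (only a nasal (/m/, /n/, or /ŋ/) is licensed in coda position; onsets are limited to one consonant).
Inserting the epenthetic vowel yields /b/ → /bə/, /h/ → /hə/.

dəbəhə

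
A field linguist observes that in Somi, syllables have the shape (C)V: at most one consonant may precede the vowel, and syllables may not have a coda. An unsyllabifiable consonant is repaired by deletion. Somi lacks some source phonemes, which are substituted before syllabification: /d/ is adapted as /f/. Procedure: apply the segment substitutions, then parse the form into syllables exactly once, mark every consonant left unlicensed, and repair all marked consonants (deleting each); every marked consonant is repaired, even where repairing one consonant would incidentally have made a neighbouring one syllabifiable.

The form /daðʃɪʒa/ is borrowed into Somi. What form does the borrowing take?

faʃɪʒa

Substitution: /d/ → /f/, giving /faðʃɪʒa/.
Under (C)V, the unsyllabifiable consonants are /ð/ (no codas are permitted; onsets are limited to one consonant).
Deleting the stranded consonants removes /ð/.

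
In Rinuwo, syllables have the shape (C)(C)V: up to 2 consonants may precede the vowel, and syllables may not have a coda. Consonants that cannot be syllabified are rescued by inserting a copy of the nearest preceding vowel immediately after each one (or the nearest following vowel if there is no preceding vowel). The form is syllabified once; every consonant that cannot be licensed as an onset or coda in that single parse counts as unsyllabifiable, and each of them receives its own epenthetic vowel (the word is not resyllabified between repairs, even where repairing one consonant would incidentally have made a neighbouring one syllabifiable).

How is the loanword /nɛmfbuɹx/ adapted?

Under (C)(C)V, the unsyllabifiable consonants are /m/, /ɹ/, /x/ (no codas are permitted; onsets may contain at most 2 consonants).
Inserting the epenthetic vowel yields /m/ → /mɛ/, /ɹ/ → /ɹu/, /x/ → /xu/.

nɛmɛfbuɹuxu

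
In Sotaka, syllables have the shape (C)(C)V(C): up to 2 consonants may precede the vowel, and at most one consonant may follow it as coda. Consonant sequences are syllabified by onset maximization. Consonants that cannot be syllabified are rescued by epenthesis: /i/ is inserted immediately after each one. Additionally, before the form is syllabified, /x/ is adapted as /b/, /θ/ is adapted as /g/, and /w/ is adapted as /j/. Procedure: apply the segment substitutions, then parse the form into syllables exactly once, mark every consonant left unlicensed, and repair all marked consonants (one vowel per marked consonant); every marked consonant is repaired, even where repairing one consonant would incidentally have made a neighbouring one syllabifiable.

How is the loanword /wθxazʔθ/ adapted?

jigbazʔigi

Substitution: /w/ → /j/, /θ/ → /g/, /x/ → /b/, giving /jgbazʔg/.
The consonants /j/, /ʔ/, /g/ cannot be parsed into a legal (C)(C)V(C) syllable (at most one coda consonant is licensed; onsets may contain at most 2 consonants).
Each unlicensed consonant becomes the onset of a new syllable: /j/ → /ji/, /ʔ/ → /ʔi/, /g/ → /gi/.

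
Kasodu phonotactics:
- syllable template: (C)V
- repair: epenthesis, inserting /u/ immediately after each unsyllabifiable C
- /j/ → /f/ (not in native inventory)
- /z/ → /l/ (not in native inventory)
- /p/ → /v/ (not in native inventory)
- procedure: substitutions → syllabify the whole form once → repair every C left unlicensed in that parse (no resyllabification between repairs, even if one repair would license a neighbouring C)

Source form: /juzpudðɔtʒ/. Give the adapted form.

fuluvuduðɔtuʒu

Substitution: /j/ → /f/, /z/ → /l/, /p/ → /v/, giving /fulvudðɔtʒ/.
The consonants /l/, /d/, /t/, /ʒ/ cannot be parsed into a legal (C)V syllable (no codas are permitted; onsets are limited to one consonant).
Each unlicensed consonant becomes the onset of a new syllable: /l/ → /lu/, /d/ → /du/, /t/ → /tu/, /ʒ/ → /ʒu/.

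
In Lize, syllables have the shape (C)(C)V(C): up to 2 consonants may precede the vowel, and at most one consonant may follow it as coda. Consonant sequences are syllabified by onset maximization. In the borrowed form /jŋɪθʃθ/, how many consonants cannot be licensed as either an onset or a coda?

2

Syllabifying with onset maximization leaves /ʃ/, /θ/ stranded (at most one coda consonant is licensed; onsets may contain at most 2 consonants).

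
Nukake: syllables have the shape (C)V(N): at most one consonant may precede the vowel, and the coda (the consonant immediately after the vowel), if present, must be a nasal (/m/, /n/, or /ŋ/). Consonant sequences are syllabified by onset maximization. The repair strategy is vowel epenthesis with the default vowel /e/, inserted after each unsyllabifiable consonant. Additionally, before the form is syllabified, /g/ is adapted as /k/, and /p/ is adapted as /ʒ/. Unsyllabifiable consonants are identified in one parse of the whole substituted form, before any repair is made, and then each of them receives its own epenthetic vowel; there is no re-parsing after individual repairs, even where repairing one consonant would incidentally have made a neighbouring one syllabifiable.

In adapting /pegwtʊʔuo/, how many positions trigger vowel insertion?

2

After substitution the input is /ʒekwtʊʔuo/.
The unsyllabifiable consonants are /k/, /w/; each receives one epenthetic vowel.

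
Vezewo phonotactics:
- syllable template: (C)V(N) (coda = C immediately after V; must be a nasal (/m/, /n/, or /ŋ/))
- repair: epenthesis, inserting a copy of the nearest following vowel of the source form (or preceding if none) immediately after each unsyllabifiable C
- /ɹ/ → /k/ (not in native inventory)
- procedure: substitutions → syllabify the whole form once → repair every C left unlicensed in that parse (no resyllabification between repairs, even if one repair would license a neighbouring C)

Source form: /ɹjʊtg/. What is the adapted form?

Substitution: /ɹ/ → /k/, giving /kjʊtg/.
The consonants /k/, /t/, /g/ cannot be parsed into a legal (C)V(N) syllable (only a nasal (/m/, /n/, or /ŋ/) is licensed in coda position; onsets are limited to one consonant).
Epenthesis after each stranded consonant: /k/ → /kʊ/, /t/ → /tʊ/, /g/ → /gʊ/.

kʊjʊtʊgʊ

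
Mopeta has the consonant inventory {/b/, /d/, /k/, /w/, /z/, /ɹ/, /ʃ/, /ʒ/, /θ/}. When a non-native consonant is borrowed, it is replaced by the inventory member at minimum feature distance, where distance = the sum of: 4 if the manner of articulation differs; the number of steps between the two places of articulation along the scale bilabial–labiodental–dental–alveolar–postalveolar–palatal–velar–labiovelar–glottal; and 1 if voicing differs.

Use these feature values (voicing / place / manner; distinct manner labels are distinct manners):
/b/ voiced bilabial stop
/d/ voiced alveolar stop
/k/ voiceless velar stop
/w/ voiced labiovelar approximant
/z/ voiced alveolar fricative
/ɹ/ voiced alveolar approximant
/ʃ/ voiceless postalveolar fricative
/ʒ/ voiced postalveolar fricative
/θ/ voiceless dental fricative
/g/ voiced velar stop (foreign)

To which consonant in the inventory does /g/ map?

/k/ is closest: same manner (stop), place distance 0 (velar→velar), voicing differs (+1); total 1. Next closest is /d/ at distance 3.

k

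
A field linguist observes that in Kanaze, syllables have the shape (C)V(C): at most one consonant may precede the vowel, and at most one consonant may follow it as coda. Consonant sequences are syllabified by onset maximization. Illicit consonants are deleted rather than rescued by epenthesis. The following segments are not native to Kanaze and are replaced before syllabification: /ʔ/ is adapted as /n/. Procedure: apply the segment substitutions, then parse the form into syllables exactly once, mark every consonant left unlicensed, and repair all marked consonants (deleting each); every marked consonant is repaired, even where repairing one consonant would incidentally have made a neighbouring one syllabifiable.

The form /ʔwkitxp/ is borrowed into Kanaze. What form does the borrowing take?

kit

Substitution: /ʔ/ → /n/, giving /nwkitxp/.
Under (C)V(C), the unsyllabifiable consonants are /n/, /w/, /x/, /p/ (at most one coda consonant is licensed; onsets are limited to one consonant).
Deletion applies to /n/, /w/, /x/, /p/.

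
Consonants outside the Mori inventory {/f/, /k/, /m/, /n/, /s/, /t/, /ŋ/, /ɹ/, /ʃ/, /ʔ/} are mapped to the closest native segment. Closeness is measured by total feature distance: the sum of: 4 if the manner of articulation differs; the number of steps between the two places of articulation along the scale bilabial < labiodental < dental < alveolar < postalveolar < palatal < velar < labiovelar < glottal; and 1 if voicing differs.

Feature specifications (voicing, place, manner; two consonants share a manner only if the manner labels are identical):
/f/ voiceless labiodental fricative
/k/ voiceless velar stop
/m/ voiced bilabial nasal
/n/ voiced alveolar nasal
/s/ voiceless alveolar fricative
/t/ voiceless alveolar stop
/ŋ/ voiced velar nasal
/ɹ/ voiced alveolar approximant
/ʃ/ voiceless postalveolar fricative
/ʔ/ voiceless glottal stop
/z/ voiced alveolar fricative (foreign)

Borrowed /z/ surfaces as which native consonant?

s

/s/ is closest: same manner (fricative), place distance 0 (alveolar→alveolar), voicing differs (+1); total 1. Next closest is /ʃ/ at distance 2.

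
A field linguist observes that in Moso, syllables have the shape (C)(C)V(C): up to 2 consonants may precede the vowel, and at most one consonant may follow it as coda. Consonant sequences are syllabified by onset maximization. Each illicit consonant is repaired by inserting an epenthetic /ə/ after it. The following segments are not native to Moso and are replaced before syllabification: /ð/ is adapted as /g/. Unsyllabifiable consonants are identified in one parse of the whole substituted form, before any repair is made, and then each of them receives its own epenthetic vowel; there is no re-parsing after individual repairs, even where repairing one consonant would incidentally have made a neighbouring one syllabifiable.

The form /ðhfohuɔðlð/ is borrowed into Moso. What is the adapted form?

gəhfohuɔgləgə

Substitution: /ð/ → /g/, giving /ghfohuɔglg/.
The consonants /g/, /l/, /g/ cannot be parsed into a legal (C)(C)V(C) syllable (at most one coda consonant is licensed; onsets may contain at most 2 consonants).
Epenthesis after each stranded consonant: /g/ → /gə/, /l/ → /lə/, /g/ → /gə/.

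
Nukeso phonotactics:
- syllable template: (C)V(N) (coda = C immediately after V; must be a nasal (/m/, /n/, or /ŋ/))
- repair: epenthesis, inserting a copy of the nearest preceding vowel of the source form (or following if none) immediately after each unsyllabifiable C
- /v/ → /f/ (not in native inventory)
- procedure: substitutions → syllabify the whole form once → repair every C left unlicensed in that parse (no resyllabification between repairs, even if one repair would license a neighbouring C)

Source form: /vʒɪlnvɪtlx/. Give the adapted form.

fɪʒɪlɪnɪfɪtɪlɪxɪ

Substitution: /v/ → /f/, giving /fʒɪlnfɪtlx/.
The consonants /f/, /l/, /n/, /t/, /l/, /x/ cannot be parsed into a legal (C)V(N) syllable (only a nasal (/m/, /n/, or /ŋ/) is licensed in coda position; onsets are limited to one consonant).
Each unlicensed consonant becomes the onset of a new syllable: /f/ → /fɪ/, /l/ → /lɪ/, /n/ → /nɪ/, /t/ → /tɪ/, /l/ → /lɪ/, /x/ → /xɪ/.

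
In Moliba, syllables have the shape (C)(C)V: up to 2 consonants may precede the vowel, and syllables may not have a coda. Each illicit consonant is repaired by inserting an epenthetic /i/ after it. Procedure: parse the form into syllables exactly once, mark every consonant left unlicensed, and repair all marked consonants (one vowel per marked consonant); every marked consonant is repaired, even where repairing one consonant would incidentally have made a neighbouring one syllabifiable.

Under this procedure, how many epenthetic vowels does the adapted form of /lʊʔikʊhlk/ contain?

The unsyllabifiable consonants are /h/, /l/, /k/; each receives one epenthetic vowel.

3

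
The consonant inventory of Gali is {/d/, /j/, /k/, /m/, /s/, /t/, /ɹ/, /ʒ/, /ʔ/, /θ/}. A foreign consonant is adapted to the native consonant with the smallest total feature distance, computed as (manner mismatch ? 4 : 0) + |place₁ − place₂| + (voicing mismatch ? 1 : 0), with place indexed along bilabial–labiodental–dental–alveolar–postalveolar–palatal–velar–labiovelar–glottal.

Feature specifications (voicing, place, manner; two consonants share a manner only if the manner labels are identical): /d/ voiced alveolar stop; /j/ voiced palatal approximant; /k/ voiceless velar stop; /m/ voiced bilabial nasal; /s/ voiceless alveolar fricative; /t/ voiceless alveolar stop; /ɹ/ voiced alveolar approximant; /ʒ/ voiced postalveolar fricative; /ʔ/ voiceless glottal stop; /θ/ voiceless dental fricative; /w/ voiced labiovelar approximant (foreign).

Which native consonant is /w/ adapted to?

/j/ is closest: same manner (approximant), place distance 2 (labiovelar→palatal), same voicing; total 2. Next closest is /ɹ/ at distance 4.

j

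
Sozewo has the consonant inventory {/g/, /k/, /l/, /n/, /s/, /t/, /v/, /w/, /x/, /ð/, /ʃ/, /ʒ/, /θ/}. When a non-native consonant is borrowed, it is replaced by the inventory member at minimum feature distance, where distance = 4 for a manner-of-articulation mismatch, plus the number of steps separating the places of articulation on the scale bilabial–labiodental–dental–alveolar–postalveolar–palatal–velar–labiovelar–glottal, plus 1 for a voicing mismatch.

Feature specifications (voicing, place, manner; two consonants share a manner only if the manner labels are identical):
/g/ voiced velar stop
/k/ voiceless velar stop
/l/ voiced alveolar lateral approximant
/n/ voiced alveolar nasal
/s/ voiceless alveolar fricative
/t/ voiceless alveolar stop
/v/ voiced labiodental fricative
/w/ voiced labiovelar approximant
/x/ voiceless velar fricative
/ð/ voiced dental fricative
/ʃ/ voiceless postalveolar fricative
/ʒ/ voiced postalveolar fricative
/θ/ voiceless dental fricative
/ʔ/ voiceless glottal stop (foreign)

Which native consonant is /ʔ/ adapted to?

k

/k/ is closest: same manner (stop), place distance 2 (glottal→velar), same voicing; total 2. Next closest is /g/ at distance 3.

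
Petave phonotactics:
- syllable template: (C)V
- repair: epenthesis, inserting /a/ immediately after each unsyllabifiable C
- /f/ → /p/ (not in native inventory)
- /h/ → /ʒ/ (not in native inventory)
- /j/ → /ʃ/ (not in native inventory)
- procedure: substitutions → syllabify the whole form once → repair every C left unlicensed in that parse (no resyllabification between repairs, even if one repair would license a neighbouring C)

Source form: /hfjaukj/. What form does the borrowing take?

ʒapaʃaukaʃa

Substitution: /h/ → /ʒ/, /f/ → /p/, /j/ → /ʃ/, giving /ʒpʃaukʃ/.
Syllabifying with onset maximization leaves /ʒ/, /p/, /k/, /ʃ/ stranded (no codas are permitted; onsets are limited to one consonant).
Each unlicensed consonant becomes the onset of a new syllable: /ʒ/ → /ʒa/, /p/ → /pa/, /k/ → /ka/, /ʃ/ → /ʃa/.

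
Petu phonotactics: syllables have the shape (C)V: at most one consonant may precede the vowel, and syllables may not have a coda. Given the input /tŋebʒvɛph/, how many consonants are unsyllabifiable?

5

Under (C)V, the unsyllabifiable consonants are /t/, /b/, /ʒ/, /p/, /h/ (no codas are permitted; onsets are limited to one consonant).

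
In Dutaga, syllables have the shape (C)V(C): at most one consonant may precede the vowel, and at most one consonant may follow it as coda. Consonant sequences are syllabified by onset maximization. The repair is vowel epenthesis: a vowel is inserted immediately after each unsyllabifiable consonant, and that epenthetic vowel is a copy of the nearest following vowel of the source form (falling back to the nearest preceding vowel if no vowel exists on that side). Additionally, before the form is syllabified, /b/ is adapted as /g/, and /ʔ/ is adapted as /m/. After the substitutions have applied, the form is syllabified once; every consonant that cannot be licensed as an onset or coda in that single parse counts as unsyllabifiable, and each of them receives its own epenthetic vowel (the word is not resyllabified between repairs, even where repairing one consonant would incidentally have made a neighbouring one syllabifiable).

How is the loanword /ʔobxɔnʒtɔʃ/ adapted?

mogxɔnʒɔtɔʃ

Substitution: /ʔ/ → /m/, /b/ → /g/, giving /mogxɔnʒtɔʃ/.
The consonants /ʒ/ cannot be parsed into a legal (C)V(C) syllable (at most one coda consonant is licensed; onsets are limited to one consonant).
Epenthesis after each stranded consonant: /ʒ/ → /ʒɔ/.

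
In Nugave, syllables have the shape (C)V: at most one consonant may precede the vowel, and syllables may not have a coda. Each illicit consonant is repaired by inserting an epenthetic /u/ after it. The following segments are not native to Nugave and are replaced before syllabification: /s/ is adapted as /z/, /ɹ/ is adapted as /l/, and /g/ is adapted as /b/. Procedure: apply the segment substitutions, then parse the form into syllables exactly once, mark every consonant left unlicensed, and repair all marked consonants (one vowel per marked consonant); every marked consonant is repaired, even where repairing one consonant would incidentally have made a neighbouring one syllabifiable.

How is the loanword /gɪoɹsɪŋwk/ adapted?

Substitution: /g/ → /b/, /ɹ/ → /l/, /s/ → /z/, giving /bɪolzɪŋwk/.
Under (C)V, the unsyllabifiable consonants are /l/, /ŋ/, /w/, /k/ (no codas are permitted; onsets are limited to one consonant).
Inserting the epenthetic vowel yields /l/ → /lu/, /ŋ/ → /ŋu/, /w/ → /wu/, /k/ → /ku/.

bɪoluzɪŋuwuku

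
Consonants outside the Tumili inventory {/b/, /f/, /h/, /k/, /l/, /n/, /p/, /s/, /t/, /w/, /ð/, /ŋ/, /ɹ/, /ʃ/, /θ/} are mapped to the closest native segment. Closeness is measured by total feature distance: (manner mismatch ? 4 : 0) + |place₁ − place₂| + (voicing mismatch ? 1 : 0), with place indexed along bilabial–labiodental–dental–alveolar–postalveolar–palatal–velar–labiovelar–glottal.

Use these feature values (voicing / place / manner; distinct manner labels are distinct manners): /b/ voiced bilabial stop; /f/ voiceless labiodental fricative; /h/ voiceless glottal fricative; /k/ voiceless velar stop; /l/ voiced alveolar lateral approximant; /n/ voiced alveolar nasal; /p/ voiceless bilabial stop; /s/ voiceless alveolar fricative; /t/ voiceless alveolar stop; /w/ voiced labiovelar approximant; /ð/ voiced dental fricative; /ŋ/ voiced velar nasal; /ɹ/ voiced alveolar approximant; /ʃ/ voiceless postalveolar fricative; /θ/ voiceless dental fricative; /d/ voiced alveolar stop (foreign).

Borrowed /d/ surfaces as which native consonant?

/t/ is closest: same manner (stop), place distance 0 (alveolar→alveolar), voicing differs (+1); total 1. Next closest is /b/ at distance 3.

t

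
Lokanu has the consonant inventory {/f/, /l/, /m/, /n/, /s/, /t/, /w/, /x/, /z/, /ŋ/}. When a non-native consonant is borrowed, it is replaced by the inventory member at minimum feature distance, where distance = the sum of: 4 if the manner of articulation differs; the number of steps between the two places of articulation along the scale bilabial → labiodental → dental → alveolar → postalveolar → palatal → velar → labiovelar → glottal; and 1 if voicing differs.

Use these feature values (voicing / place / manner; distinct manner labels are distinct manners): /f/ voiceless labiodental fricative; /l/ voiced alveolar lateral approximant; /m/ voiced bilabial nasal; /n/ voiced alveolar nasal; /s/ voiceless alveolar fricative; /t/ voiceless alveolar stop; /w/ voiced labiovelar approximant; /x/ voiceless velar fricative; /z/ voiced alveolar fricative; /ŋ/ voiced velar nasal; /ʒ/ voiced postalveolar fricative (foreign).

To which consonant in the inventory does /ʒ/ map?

/z/ is closest: same manner (fricative), place distance 1 (postalveolar→alveolar), same voicing; total 1. Next closest is /s/ at distance 2.

z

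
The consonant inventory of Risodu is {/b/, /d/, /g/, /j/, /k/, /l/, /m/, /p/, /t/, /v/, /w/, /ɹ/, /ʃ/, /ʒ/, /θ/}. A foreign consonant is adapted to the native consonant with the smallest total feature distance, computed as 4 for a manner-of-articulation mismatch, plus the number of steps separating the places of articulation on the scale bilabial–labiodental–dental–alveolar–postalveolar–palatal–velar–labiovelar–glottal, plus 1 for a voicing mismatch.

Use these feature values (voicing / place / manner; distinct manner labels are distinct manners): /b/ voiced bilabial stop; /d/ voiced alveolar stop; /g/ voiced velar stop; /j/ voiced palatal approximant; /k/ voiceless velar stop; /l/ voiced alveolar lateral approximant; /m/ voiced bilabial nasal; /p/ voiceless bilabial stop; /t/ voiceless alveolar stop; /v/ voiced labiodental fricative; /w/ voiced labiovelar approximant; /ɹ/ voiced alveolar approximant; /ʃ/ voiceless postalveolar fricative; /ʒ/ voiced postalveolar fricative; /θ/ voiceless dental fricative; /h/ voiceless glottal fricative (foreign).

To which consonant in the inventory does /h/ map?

ʃ

/ʃ/ is closest: same manner (fricative), place distance 4 (glottal→postalveolar), same voicing; total 4. Next closest is /ʒ/ at distance 5.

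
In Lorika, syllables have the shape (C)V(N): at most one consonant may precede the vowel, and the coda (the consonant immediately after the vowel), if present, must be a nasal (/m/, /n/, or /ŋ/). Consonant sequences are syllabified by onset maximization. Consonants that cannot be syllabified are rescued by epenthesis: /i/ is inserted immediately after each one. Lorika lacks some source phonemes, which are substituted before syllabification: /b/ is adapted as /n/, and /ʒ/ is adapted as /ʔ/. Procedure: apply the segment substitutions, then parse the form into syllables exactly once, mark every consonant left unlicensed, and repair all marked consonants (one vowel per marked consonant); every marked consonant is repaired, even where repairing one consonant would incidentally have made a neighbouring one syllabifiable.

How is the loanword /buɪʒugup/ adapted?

nuɪʔugupi

Substitution: /b/ → /n/, /ʒ/ → /ʔ/, giving /nuɪʔugup/.
Under (C)V(N), the unsyllabifiable consonants are /p/ (only a nasal (/m/, /n/, or /ŋ/) is licensed in coda position; onsets are limited to one consonant).
Each unlicensed consonant becomes the onset of a new syllable: /p/ → /pi/.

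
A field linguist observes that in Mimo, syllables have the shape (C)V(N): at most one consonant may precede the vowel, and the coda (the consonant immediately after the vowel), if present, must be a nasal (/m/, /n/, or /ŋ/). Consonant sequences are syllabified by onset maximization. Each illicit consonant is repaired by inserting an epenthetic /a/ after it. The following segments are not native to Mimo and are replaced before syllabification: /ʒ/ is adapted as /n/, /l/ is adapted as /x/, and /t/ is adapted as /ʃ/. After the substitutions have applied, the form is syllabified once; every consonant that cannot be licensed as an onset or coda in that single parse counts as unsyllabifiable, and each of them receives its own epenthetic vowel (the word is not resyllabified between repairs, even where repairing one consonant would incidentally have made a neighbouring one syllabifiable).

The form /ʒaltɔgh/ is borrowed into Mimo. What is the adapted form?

naxaʃɔgaha

Substitution: /ʒ/ → /n/, /l/ → /x/, /t/ → /ʃ/, giving /naxʃɔgh/.
Syllabifying with onset maximization leaves /x/, /g/, /h/ stranded (only a nasal (/m/, /n/, or /ŋ/) is licensed in coda position; onsets are limited to one consonant).
Each unlicensed consonant becomes the onset of a new syllable: /x/ → /xa/, /g/ → /ga/, /h/ → /ha/.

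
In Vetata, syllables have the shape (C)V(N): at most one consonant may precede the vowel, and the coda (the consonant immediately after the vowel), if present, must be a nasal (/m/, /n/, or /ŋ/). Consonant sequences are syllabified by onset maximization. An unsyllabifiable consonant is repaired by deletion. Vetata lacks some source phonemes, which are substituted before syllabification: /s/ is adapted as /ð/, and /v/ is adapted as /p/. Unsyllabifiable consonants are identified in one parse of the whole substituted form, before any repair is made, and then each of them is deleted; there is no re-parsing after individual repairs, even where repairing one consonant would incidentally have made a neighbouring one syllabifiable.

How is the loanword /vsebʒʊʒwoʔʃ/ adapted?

Substitution: /v/ → /p/, /s/ → /ð/, giving /pðebʒʊʒwoʔʃ/.
Under (C)V(N), the unsyllabifiable consonants are /p/, /b/, /ʒ/, /ʔ/, /ʃ/ (only a nasal (/m/, /n/, or /ŋ/) is licensed in coda position; onsets are limited to one consonant).
Deletion applies to /p/, /b/, /ʒ/, /ʔ/, /ʃ/.

ðeʒʊwo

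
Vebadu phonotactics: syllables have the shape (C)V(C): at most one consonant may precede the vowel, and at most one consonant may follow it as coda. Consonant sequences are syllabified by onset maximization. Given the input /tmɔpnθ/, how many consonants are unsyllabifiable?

The consonants /t/, /n/, /θ/ cannot be parsed into a legal (C)V(C) syllable (at most one coda consonant is licensed; onsets are limited to one consonant).

3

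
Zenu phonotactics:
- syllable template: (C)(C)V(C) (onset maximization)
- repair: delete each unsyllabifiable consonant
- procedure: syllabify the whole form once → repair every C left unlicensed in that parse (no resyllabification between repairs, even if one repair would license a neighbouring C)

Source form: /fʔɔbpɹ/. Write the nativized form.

Under (C)(C)V(C), the unsyllabifiable consonants are /p/, /ɹ/ (at most one coda consonant is licensed; onsets may contain at most 2 consonants).
Deletion applies to /p/, /ɹ/.

fʔɔb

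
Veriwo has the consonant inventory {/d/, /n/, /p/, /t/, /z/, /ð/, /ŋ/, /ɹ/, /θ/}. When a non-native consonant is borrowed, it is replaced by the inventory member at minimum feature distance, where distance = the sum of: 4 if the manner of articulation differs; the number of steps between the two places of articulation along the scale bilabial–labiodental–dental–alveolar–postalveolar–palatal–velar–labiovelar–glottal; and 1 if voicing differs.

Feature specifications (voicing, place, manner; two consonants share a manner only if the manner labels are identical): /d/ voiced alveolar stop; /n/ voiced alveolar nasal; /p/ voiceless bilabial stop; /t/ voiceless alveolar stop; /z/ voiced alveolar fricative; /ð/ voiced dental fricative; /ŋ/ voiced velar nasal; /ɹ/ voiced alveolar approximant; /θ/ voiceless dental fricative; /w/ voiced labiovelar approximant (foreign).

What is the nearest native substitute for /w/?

ɹ

/ɹ/ is closest: same manner (approximant), place distance 4 (labiovelar→alveolar), same voicing; total 4. Next closest is /ŋ/ at distance 5.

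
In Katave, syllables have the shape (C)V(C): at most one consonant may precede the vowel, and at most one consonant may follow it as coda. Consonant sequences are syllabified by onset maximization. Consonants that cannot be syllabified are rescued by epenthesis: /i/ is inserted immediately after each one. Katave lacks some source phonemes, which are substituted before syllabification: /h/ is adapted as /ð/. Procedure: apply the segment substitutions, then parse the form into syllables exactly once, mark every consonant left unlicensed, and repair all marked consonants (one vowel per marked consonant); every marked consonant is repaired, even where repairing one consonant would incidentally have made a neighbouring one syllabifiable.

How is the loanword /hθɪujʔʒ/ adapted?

ðiθɪujʔiʒi

Substitution: /h/ → /ð/, giving /ðθɪujʔʒ/.
Under (C)V(C), the unsyllabifiable consonants are /ð/, /ʔ/, /ʒ/ (at most one coda consonant is licensed; onsets are limited to one consonant).
Each unlicensed consonant becomes the onset of a new syllable: /ð/ → /ði/, /ʔ/ → /ʔi/, /ʒ/ → /ʒi/.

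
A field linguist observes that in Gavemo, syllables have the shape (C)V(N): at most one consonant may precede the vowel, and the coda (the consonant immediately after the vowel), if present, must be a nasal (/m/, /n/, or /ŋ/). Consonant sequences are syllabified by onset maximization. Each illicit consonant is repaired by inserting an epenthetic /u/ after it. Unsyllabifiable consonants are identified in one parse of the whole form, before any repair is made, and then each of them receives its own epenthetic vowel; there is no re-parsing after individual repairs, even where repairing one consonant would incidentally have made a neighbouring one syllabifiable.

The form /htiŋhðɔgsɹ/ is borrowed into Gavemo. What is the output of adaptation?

Syllabifying with onset maximization leaves /h/, /h/, /g/, /s/, /ɹ/ stranded (only a nasal (/m/, /n/, or /ŋ/) is licensed in coda position; onsets are limited to one consonant).
Inserting the epenthetic vowel yields /h/ → /hu/, /h/ → /hu/, /g/ → /gu/, /s/ → /su/, /ɹ/ → /ɹu/.

hutiŋhuðɔgusuɹu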